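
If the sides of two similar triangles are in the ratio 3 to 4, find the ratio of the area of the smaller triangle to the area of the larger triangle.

Area ratio = (side ratio)^2 = (3/4)^2 = 9:16.

9:16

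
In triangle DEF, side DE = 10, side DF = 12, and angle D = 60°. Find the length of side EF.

Law of cosines: EF^2 = 10^2 + 12^2 - 2(10)(12)cos(60°) = 124, so EF = 2*sqrt(31).

2*sqrt(31)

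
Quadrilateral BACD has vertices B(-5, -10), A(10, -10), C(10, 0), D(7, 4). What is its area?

The Shoelace formula works by pairing each vertex with the next (cycling back to the first).
For each pair, compute x_i*y_(i+1) - x_(i+1)*y_i:
  (-5*-10 - 10*-10) = 150
  (10*0 - 10*-10) = 100
  (10*4 - 7*0) = 40
  (7*-10 - -5*4) = -50
Taking half the absolute value of the total: Area = (1/2)(240) = 120.

120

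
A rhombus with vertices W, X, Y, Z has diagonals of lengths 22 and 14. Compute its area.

Area of a rhombus = (d1 * d2) / 2
Area = (22 * 14) / 2
Area = 308 / 2
Area = 154

154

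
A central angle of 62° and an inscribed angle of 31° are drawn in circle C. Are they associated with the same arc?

By the inscribed angle theorem, if both angles subtend the same arc, the inscribed angle must be half the central angle.
Half of 62° = 31°, which equals the given inscribed angle of 31°.
Therefore, yes, they correspond to the same arc.

Yes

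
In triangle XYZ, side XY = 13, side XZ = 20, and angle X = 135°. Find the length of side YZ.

Law of cosines: YZ^2 = 13^2 + 20^2 - 2(13)(20)cos(135°) = 260*sqrt(2) + 569, so YZ = sqrt(260*sqrt(2) + 569).

sqrt(260*sqrt(2) + 569)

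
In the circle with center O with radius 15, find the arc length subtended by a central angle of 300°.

Arc length = 2πr × θ/360
= 2π × 15 × 5/6
= 25*pi

25*pi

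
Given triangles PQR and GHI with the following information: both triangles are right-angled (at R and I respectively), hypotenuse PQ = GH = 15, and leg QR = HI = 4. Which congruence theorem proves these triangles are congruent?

The given information provides:
both triangles are right-angled (at R and I respectively), hypotenuse PQ = GH = 15, and leg QR = HI = 4
This matches the HL congruence theorem.
The hypotenuse and one leg of two right triangles are equal (Hypotenuse-Leg).

HL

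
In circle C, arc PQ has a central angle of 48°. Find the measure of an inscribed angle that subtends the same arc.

Inscribed angle = 48° / 2 = 24° (inscribed angle theorem).

24°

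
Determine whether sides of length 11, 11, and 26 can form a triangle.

The longest side is 26. The other two sides sum to 11 + 11 = 22.
Since 22 ≤ 26, the two shorter sides cannot reach around to close the triangle.

No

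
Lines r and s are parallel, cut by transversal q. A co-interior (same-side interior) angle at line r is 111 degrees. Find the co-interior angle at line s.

Co-interior (same-side interior) angles are between the parallel lines on the same side of the transversal.
Unlike corresponding or alternate interior angles, they are supplementary rather than equal.
So the angle = 180 - 111 = 69 degrees.

69 degrees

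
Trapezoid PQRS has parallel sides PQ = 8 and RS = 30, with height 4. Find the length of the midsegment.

The midsegment (median) of a trapezoid connects the midpoints of the non-parallel sides.
Its length is the average of the two bases: (8 + 30) / 2 = 19.

19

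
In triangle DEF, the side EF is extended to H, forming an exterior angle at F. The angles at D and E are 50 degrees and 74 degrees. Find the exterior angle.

Exterior angle = 50 + 74 = 124 degrees (exterior angle theorem).

124 degrees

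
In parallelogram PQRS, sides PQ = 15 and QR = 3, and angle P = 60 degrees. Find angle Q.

Consecutive angles are supplementary: angle Q = 180 - 60 = 120 degrees.

120 degrees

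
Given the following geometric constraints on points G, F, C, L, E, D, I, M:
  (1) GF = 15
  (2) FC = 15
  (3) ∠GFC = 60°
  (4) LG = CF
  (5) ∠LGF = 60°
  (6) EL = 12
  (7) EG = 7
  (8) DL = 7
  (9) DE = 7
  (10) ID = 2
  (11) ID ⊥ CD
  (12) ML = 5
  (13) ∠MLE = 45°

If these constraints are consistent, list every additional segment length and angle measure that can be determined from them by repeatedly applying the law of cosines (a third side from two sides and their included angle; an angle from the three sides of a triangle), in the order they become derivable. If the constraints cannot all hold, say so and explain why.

The constraints are consistent. Derivable facts, in order:
After 1 step:
- EM ≈ 9.17
- FL = 15
- GC = 15
- ∠DEL = 31°
- ∠DLE = 31°
- ∠EDL = 117.99°
- ∠EGL = 51.75°
- ∠ELG = 27.27°
- ∠GEL = 100.98°
After 2 steps:
- ∠CGF = 60°
- ∠EML = 112.33°
- ∠FCG = 60°
- ∠FLG = 60°
- ∠GFL = 60°
- ∠LEM = 22.67°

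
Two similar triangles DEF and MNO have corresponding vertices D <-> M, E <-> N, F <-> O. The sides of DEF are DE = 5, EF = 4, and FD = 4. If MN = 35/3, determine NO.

k = 35/3/5 = 7/3. NO = 7/3 * 4 = 28/3.

28/3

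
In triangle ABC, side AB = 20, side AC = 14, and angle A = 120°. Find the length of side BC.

When two sides and the included angle are known, the law of cosines gives the third side.
c^2 = a^2 + b^2 - 2ab cos(C) generalizes the Pythagorean theorem to non-right triangles.
Here: BC^2 = 400 + 196 - 560*(-1/2) = 876
BC = 2*sqrt(219)

2*sqrt(219)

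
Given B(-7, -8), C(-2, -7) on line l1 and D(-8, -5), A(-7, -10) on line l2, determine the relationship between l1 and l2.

Slope of line 1: m1 = (-7 - -8)/(-2 - -7) = 1/5 = 1/5
Slope of line 2: m2 = (-10 - -5)/(-7 - -8) = -5/1 = -5
Two lines are perpendicular when the product of their slopes is -1 (negative reciprocals).
m1 * m2 = (1/5) * (-5) = -1, confirming perpendicularity.

Perpendicular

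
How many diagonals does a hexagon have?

Each of the 6 vertices connects to 3 non-adjacent vertices via diagonals.
Total connections = 6 × 3 = 18, but each diagonal is counted twice.
Number of diagonals = 18 / 2 = 9.

9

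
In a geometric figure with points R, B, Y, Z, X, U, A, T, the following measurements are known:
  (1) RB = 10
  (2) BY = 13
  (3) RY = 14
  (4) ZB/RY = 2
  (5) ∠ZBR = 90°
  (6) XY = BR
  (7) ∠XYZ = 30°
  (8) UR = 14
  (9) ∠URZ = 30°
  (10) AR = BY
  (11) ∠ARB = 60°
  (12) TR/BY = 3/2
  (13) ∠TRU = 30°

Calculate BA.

From the given relations: AR = BY = 13.
Step 1: By the law of cosines on triangle BRA: BA² = 10² + 13² − 2·10·13·cos(60°) = 139, so BA = √139.

Therefore, the length of BA = √139.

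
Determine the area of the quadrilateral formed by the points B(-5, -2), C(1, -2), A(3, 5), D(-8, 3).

Using the Shoelace formula for a quadrilateral (vertices in order):
Area = (1/2)|sum of (x_i * y_(i+1) - x_(i+1) * y_i)|
Terms: (-5*-2 - 1*-2) = 12, (1*5 - 3*-2) = 11, (3*3 - -8*5) = 49, (-8*-2 - -5*3) = 31
Sum = 103
Area = (1/2)(103) = 103/2

103/2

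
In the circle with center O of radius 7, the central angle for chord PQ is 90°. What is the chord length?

Chord = 2(7) sin(45°) = 7*sqrt(2)

7*sqrt(2)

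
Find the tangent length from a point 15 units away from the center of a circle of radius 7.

Let T be the point of tangency. Then OT ⊥ PT (radius ⊥ tangent).
In right triangle OTP: OP² = OT² + PT²
15² = 7² + PT²
PT² = 176, PT = 4*sqrt(11)

4*sqrt(11)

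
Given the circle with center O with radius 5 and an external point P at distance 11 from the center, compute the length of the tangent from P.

Let T be the point of tangency. Then OT ⊥ PT (radius ⊥ tangent).
In right triangle OTP: OP² = OT² + PT²
11² = 5² + PT²
PT² = 96, PT = 4*sqrt(6)

4*sqrt(6)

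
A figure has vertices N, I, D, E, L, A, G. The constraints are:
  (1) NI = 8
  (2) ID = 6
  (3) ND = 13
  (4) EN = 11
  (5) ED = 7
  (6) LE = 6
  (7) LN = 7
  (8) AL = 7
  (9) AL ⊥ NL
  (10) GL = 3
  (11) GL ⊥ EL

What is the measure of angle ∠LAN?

Step 1: By the law of cosines on triangle ALN: AN² = 7² + 7² − 2·7·7·cos(90°) = 98, so AN = 7·√2.
Step 2: By the inverse law of cosines on triangle LAN: cos(∠LAN) = (7² + (7·√2)² − 7²) / (2·7·7·√2) = 98/138.59 = 0.7071, so ∠LAN = 45°.

Therefore, the measure of angle ∠LAN = 45°.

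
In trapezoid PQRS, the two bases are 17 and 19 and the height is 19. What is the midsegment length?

The midsegment (median) of a trapezoid connects the midpoints of the non-parallel sides.
Its length is the average of the two bases: (17 + 19) / 2 = 18.

18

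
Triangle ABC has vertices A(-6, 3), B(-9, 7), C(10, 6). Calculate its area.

The Shoelace formula computes the area from vertex coordinates by summing cross products.
For vertices (-6,3), (-9,7), (10,6):
Signed sum = -6*7 - -9*3 + -9*6 - 10*7 + 10*3 - -6*6
= -15 + -124 + 66 = -73
Area = (1/2)|-73| = 73/2.

73/2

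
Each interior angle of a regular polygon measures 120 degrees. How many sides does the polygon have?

Exterior angle = 180 - 120 = 60. n = 360 / 60 = 6.

6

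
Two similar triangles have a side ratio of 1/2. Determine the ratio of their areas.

The ratio of areas of similar triangles equals the square of the side ratio.
Side ratio = 1:2
Area ratio = (1/2)^2 = 1/4 = 1:4

1:4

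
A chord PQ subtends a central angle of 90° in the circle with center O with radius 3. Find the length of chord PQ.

Chord length = 2r sin(θ/2)
= 2 × 3 × sin(90°/2)
= 2 × 3 × sin(45°)
= 3*sqrt(2)

3*sqrt(2)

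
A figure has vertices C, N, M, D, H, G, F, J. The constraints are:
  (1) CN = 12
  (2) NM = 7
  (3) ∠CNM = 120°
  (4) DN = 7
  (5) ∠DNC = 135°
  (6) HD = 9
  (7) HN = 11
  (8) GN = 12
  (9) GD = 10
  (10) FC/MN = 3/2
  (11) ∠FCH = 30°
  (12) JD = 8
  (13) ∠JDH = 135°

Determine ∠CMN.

Step 1: By the law of cosines on triangle MNC: MC² = 7² + 12² − 2·7·12·cos(120°) = 277, so MC ≈ 16.64.
Step 2: By the inverse law of cosines on triangle CMN: cos(∠CMN) = (16.64² + 7² − 12²) / (2·16.64·7) = 182/233.01 = 0.7811, so ∠CMN = 38.64°.

Therefore, the measure of angle ∠CMN = 38.64°.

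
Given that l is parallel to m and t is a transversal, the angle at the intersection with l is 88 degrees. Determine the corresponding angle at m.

When a transversal crosses parallel lines, angles in the same position at each intersection are called corresponding angles.
These are always equal, so the answer is 88 degrees.

88 degrees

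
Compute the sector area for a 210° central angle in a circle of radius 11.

Sector area = πr² × θ/360
= π × 11² × 7/12
= π × 121 × 7/12
= 847*pi/12

847*pi/12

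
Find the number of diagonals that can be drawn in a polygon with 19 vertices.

The number of diagonals in an n-gon is n(n - 3)/2.
For n = 19: 19(19 - 3)/2 = 19 × 16 / 2 = 152.

152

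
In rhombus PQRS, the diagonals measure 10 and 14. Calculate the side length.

In a rhombus, the diagonals bisect each other perpendicularly, creating four congruent right triangles.
Each triangle has legs 5 (half of 10) and 7 (half of 14).
The hypotenuse of each right triangle is a side of the rhombus:
side = sqrt(5^2 + 7^2) = sqrt(74)

sqrt(74)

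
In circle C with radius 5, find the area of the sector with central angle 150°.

The full circle has area πr² = π(5)² = 25*pi.
The sector covers 150° out of 360°, a fraction of 5/12.
Sector area = 25*pi × 5/12 = 125*pi/12.

125*pi/12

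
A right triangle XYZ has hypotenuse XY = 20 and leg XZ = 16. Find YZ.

YZ = sqrt(20^2 - 16^2) = sqrt(144) = 12

12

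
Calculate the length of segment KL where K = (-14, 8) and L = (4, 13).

d = sqrt((18)^2 + (5)^2) = sqrt(349)

sqrt(349)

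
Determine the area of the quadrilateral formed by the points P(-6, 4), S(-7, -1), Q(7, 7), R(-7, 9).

Shoelace: sum of cross terms = 130, Area = (1/2)|130| = 65

65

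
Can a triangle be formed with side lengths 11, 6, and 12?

Sort the sides: 6, 11, 12.
It suffices to check that the sum of the two smallest exceeds the largest:
6 + 11 = 17 > 12. ✓
Yes, a valid triangle can be formed.

Yes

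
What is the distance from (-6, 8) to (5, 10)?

The horizontal distance is |5 - -6| = 11 and the vertical distance is |10 - 8| = 2.
By the Pythagorean theorem, d = sqrt(11^2 + 2^2) = sqrt(125) = 5*sqrt(5).

5*sqrt(5)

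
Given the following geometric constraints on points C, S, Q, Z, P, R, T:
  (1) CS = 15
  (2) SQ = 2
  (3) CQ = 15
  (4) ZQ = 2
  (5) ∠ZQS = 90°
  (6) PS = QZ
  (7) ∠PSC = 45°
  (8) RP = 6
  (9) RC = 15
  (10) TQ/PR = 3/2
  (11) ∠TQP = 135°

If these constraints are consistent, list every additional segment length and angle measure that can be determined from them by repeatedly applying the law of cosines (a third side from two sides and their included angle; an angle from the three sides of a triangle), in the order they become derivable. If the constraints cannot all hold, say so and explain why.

The constraints are consistent. Derivable facts, in order:
After 1 step:
- CP ≈ 13.66
- SZ = 2·√2
- ∠CQS = 86.18°
- ∠CSQ = 86.18°
- ∠QCS = 7.65°
After 2 steps:
- ∠CPR = 90.85°
- ∠CPS = 129.06°
- ∠CRP = 65.58°
- ∠PCR = 23.58°
- ∠PCS = 5.94°
- ∠QSZ = 45°
- ∠QZS = 45°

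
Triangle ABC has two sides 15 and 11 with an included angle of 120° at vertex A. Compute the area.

Area = (1/2) * AB * AC * sin(A)
Area = (1/2) * 15 * 11 * sin(120°)
Area = (1/2) * 15 * 11 * sqrt(3)/2
Area = 165*sqrt(3)/4

165*sqrt(3)/4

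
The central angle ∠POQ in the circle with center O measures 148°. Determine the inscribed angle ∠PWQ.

Inscribed angle = 148° / 2 = 74° (inscribed angle theorem).

74°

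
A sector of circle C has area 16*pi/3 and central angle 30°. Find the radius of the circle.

Sector area A = πr² × θ/360, so r² = 360A / (πθ).
r² = 360 × 16*pi/3 / (π × 30)
r² = 64
r = 8

8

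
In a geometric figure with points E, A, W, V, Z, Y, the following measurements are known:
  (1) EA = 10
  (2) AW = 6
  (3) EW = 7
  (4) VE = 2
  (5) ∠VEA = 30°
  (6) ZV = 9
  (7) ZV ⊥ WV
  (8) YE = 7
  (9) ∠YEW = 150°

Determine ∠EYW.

Step 1: By the law of cosines on triangle YEW: YW² = 7² + 7² − 2·7·7·cos(150°) = 182.87, so YW ≈ 13.52.
Step 2: By the inverse law of cosines on triangle EYW: cos(∠EYW) = (7² + 13.52² − 7²) / (2·7·13.52) = 182.87/189.32 = 0.9659, so ∠EYW = 15°.

Therefore, the measure of angle ∠EYW = 15°.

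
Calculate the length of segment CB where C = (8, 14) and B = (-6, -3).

The horizontal distance is |-6 - 8| = 14 and the vertical distance is |-3 - 14| = 17.
By the Pythagorean theorem, d = sqrt(14^2 + 17^2) = sqrt(485).

sqrt(485)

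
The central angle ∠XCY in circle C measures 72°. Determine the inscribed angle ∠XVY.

By the inscribed angle theorem, the inscribed angle is half the central angle.
Inscribed angle = 72° / 2 = 36°

36°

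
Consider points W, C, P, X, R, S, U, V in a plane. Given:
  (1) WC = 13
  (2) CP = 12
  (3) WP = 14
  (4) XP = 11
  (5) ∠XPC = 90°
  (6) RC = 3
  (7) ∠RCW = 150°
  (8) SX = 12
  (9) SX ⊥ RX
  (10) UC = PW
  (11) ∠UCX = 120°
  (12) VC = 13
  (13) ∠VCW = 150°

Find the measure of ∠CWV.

Step 1: By the law of cosines on triangle WCV: WV² = 13² + 13² − 2·13·13·cos(150°) = 630.72, so WV ≈ 25.11.
Step 2: By the inverse law of cosines on triangle CWV: cos(∠CWV) = (13² + 25.11² − 13²) / (2·13·25.11) = 630.72/652.97 = 0.9659, so ∠CWV = 15°.

Therefore, the measure of angle ∠CWV = 15°.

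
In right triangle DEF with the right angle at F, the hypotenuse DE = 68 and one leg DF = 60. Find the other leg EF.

Rearranging the Pythagorean theorem to solve for the unknown leg:
leg^2 = hypotenuse^2 - known_leg^2 = 4624 - 3600 = 1024
leg = sqrt(1024) = 32.

32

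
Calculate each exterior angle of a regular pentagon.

Each exterior angle of a regular n-gon is 360 / n.
For n = 5: 360 / 5 = 72 degrees.

72 degrees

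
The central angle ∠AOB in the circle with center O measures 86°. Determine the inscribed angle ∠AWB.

An inscribed angle intercepts an arc from a point on the circle, while the central angle intercepts the same arc from the center.
The inscribed angle is always half the central angle: 86° / 2 = 43°.

43°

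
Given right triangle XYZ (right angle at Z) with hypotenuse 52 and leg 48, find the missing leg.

Rearranging the Pythagorean theorem to solve for the unknown leg:
leg^2 = hypotenuse^2 - known_leg^2 = 2704 - 2304 = 400
leg = sqrt(400) = 20.

20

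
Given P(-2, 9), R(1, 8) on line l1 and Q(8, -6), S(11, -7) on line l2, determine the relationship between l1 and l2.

Slope of line 1: m1 = (8 - 9)/(1 - -2) = -1/3 = -1/3
Slope of line 2: m2 = (-7 - -6)/(11 - 8) = -1/3 = -1/3
Since m1 = m2 = -1/3, the lines are parallel.

Parallel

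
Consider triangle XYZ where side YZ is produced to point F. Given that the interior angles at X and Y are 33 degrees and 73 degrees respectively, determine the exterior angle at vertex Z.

Exterior angle = 33 + 73 = 106 degrees (exterior angle theorem).

106 degrees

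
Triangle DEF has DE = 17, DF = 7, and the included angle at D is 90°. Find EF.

By the law of cosines: EF^2 = DE^2 + DF^2 - 2*DE*DF*cos(D)
EF^2 = 17^2 + 7^2 - 2*17*7*cos(90°)
EF^2 = 289 + 49 - 238*(0)
EF^2 = 338
EF = 13*sqrt(2)

13*sqrt(2)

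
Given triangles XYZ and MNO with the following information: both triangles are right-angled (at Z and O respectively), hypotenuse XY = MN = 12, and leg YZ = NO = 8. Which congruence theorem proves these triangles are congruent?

The given information matches HL: The hypotenuse and one leg of two right triangles are equal (Hypotenuse-Leg).

HL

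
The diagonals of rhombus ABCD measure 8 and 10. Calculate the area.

Area of a rhombus = (d1 * d2) / 2
Area = (8 * 10) / 2
Area = 80 / 2
Area = 40

40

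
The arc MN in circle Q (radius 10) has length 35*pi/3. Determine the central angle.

θ = 360 × 35*pi/3 / (2π × 10) = 210° (rearranging arc length formula).

210°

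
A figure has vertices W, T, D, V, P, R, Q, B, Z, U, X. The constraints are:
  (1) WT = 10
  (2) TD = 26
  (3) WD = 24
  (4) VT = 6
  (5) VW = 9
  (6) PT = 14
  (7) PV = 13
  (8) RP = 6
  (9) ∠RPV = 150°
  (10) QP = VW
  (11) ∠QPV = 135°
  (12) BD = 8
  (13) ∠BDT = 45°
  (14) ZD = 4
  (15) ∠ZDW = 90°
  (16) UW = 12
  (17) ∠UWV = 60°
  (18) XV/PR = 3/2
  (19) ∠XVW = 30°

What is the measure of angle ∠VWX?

From the given relations: XV = 3/2·PR = 3/2·6 = 9.
Step 1: By the law of cosines on triangle WVX: WX² = 9² + 9² − 2·9·9·cos(30°) = 21.7, so WX ≈ 4.66.
Step 2: By the inverse law of cosines on triangle VWX: cos(∠VWX) = (9² + 4.66² − 9²) / (2·9·4.66) = 21.7/83.86 = 0.2588, so ∠VWX = 75°.

Therefore, the measure of angle ∠VWX = 75°.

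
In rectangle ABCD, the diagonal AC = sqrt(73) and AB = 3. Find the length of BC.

The diagonal of a rectangle forms a right triangle with the two sides.
Rearranging the Pythagorean theorem: missing side = sqrt(d^2 - known^2).
= sqrt(73 - 9) = sqrt(64) = 8.

8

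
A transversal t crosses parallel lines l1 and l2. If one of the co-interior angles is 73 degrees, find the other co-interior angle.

Co-interior angles (same-side interior) formed by parallel lines and a transversal are supplementary (sum to 180 degrees).
The given angle is 73 degrees.
The co-interior angle = 180 - 73 = 107 degrees.

107 degrees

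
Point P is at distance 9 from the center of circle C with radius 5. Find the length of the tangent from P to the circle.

Let T be the point of tangency. Then CT ⊥ PT (radius ⊥ tangent).
In right triangle CTP: CP² = CT² + PT²
9² = 5² + PT²
PT² = 56, PT = 2*sqrt(14)

2*sqrt(14)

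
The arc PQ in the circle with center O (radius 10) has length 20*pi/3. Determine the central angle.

The full circumference is 2πr = 20*pi.
The arc is 20*pi/3 / 20*pi = 1/3 of the full circle.
So the central angle = 1/3 × 360° = 120°.

120°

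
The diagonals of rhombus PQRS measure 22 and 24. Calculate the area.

Area of a rhombus = (d1 * d2) / 2
Area = (22 * 24) / 2
Area = 528 / 2
Area = 264

264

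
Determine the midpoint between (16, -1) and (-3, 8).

M = ((x₁ + x₂)/2, (y₁ + y₂)/2)
= ((16 + -3)/2, (-1 + 8)/2)
= (13/2, 7/2) = (13/2, 7/2)

(13/2, 7/2)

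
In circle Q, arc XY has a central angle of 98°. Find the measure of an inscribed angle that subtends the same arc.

By the inscribed angle theorem, the inscribed angle is half the central angle.
Inscribed angle = 98° / 2 = 49°

49°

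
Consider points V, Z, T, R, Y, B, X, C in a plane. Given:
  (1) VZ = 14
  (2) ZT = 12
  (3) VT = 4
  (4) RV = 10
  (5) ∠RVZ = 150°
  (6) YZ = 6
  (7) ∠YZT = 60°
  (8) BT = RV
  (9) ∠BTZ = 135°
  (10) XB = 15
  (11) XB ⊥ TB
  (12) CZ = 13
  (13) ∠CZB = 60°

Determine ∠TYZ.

Step 1: By the law of cosines on triangle YZT: YT² = 6² + 12² − 2·6·12·cos(60°) = 108, so YT = 6·√3.
Step 2: By the inverse law of cosines on triangle TYZ: cos(∠TYZ) = ((6·√3)² + 6² − 12²) / (2·6·√3·6) = 0/124.71 = 0, so ∠TYZ = 90°.

Therefore, the measure of angle ∠TYZ = 90°.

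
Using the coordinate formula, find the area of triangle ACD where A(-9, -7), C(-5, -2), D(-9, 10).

Shoelace: Area = (1/2)|-9(-2-10) + -5(10--7) + -9(-7--2)| = (1/2)(68) = 34

34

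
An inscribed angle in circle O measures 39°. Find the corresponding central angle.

By the inscribed angle theorem, the central angle is twice the inscribed angle.
Central angle = 2 × 39° = 78°

78°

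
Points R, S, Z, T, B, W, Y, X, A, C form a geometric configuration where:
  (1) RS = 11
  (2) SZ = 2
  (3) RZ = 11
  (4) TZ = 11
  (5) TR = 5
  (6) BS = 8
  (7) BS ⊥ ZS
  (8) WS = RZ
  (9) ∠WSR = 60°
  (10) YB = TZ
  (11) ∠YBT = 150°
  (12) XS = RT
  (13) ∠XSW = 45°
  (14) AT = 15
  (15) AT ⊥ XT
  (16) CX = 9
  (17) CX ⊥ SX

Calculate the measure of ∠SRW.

From the given relations: WS = RZ = 11.
Step 1: By the law of cosines on triangle RSW: RW² = 11² + 11² − 2·11·11·cos(60°) = 121, so RW = 11.
Step 2: By the inverse law of cosines on triangle SRW: cos(∠SRW) = (11² + 11² − 11²) / (2·11·11) = 121/242 = 0.5, so ∠SRW = 60°.

Therefore, the measure of angle ∠SRW = 60°.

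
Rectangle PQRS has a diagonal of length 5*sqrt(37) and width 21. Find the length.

The diagonal of a rectangle forms a right triangle with the two sides.
Rearranging the Pythagorean theorem: missing side = sqrt(d^2 - known^2).
= sqrt(925 - 441) = sqrt(484) = 22.

22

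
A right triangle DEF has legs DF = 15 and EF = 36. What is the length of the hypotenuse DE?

In a right triangle, the square of the hypotenuse equals the sum of the squares of the two legs.
The legs are 15 and 36, so the hypotenuse = sqrt(225 + 1296) = sqrt(1521) = 39.

39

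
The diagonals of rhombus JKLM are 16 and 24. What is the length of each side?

The diagonals of a rhombus bisect each other at right angles.
Half-diagonals: 16/2 = 8 and 24/2 = 12
side = sqrt(8^2 + 12^2)
side = sqrt(64 + 144)
side = sqrt(208) = 4*sqrt(13)

4*sqrt(13)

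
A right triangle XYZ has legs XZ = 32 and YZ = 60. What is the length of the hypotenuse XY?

In a right triangle, the square of the hypotenuse equals the sum of the squares of the two legs.
The legs are 32 and 60, so the hypotenuse = sqrt(1024 + 3600) = sqrt(4624) = 68.

68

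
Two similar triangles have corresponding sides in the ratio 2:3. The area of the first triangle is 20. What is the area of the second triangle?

The ratio of areas of similar triangles = (side ratio)^2.
Side ratio = 2:3, so area ratio = 4:9.
Area of the second triangle / Area of the first triangle = 9/4
Area of the second triangle = 20 * 9/4 = 45

45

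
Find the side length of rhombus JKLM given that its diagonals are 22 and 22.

In a rhombus, the diagonals bisect each other perpendicularly, creating four congruent right triangles.
Each triangle has legs 11 (half of 22) and 11 (half of 22).
The hypotenuse of each right triangle is a side of the rhombus:
side = sqrt(11^2 + 11^2) = sqrt(242) = 11*sqrt(2)

11*sqrt(2)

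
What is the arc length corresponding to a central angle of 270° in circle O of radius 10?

Arc length = 2π(10)(3/4) = 15*pi

15*pi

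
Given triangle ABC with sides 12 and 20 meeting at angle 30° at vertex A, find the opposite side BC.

When two sides and the included angle are known, the law of cosines gives the third side.
c^2 = a^2 + b^2 - 2ab cos(C) generalizes the Pythagorean theorem to non-right triangles.
Here: BC^2 = 144 + 400 - 480*(sqrt(3)/2) = 544 - 240*sqrt(3)
BC = 4*sqrt(34 - 15*sqrt(3))

4*sqrt(34 - 15*sqrt(3))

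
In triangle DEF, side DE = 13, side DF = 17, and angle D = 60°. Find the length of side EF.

When two sides and the included angle are known, the law of cosines gives the third side.
c^2 = a^2 + b^2 - 2ab cos(C) generalizes the Pythagorean theorem to non-right triangles.
Here: EF^2 = 169 + 289 - 442*(1/2) = 237
EF = sqrt(237)

sqrt(237)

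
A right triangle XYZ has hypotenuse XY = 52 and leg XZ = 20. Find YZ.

YZ = sqrt(52^2 - 20^2) = sqrt(2304) = 48

48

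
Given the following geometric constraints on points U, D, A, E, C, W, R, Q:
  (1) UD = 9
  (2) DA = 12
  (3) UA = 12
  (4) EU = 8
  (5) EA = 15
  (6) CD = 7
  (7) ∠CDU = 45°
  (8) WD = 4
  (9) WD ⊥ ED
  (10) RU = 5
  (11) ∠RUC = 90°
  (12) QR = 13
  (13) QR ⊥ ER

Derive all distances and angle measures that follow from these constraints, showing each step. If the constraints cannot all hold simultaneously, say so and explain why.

The constraints are consistent.

Step 1: From UD = 9, DC = 7, and ∠UDC = 45°, by the law of cosines:
  UC² = UD² + DC² - 2·UD·DC·cos(45°) = 81 + 49 - 89.1 = 40.9
  UC ≈ 6.4

Step 2: From UA = 12, UD = 9, AD = 12, by the inverse law of cosines:
  cos(∠AUD) = (UA² + UD² - AD²) / (2·UA·UD)
  ∠AUD = 67.98°

Step 3: From UA = 12, UE = 8, AE = 15, by the inverse law of cosines:
  cos(∠AUE) = (UA² + UE² - AE²) / (2·UA·UE)
  ∠AUE = 95.08°

Step 4: From DA = 12, DU = 9, AU = 12, by the inverse law of cosines:
  cos(∠ADU) = (DA² + DU² - AU²) / (2·DA·DU)
  ∠ADU = 67.98°

Step 5: From AD = 12, AU = 12, DU = 9, by the inverse law of cosines:
  cos(∠DAU) = (AD² + AU² - DU²) / (2·AD·AU)
  ∠DAU = 44.05°

Step 6: From AE = 15, AU = 12, EU = 8, by the inverse law of cosines:
  cos(∠EAU) = (AE² + AU² - EU²) / (2·AE·AU)
  ∠EAU = 32.09°

Step 7: From EA = 15, EU = 8, AU = 12, by the inverse law of cosines:
  cos(∠AEU) = (EA² + EU² - AU²) / (2·EA·EU)
  ∠AEU = 52.83°

Step 8: From CU = 6.4, UR = 5, and ∠CUR = 90°, by the law of cosines:
  CR² = CU² + UR² - 2·CU·UR·cos(90°) = 40.9 + 25 - 0 = 65.9
  CR ≈ 8.12

Step 9: From UC = 6.4, UD = 9, CD = 7, by the inverse law of cosines:
  cos(∠CUD) = (UC² + UD² - CD²) / (2·UC·UD)
  ∠CUD = 50.71°

Step 10: From CD = 7, CU = 6.4, DU = 9, by the inverse law of cosines:
  cos(∠DCU) = (CD² + CU² - DU²) / (2·CD·CU)
  ∠DCU = 84.29°

Step 11: From CR = 8.12, CU = 6.4, RU = 5, by the inverse law of cosines:
  cos(∠RCU) = (CR² + CU² - RU²) / (2·CR·CU)
  ∠RCU = 38.02°

Step 12: From RC = 8.12, RU = 5, CU = 6.4, by the inverse law of cosines:
  cos(∠CRU) = (RC² + RU² - CU²) / (2·RC·RU)
  ∠CRU = 51.98°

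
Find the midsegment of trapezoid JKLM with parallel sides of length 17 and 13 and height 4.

midsegment = (17 + 13) / 2 = 30 / 2 = 15

15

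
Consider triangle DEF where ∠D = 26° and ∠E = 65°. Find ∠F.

Let angle F = x. Then 26 + 65 + x = 180.
x = 180 - 91 = 89 degrees.

89 degrees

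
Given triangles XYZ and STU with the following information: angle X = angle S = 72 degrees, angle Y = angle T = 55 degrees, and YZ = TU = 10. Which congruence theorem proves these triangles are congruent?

The given information matches AAS: Two pairs of corresponding angles and a non-included side are equal (Angle-Angle-Side).

AAS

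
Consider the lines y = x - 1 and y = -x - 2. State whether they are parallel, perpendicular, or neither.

Slope of line 1: m1 = 1
Slope of line 2: m2 = -1
m1 * m2 = (1) * (-1) = -1 = -1, so the lines are perpendicular.

Perpendicular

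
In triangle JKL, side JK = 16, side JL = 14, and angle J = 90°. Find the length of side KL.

By the law of cosines: KL^2 = JK^2 + JL^2 - 2*JK*JL*cos(J)
KL^2 = 16^2 + 14^2 - 2*16*14*cos(90°)
KL^2 = 256 + 196 - 448*(0)
KL^2 = 452
KL = 2*sqrt(113)

2*sqrt(113)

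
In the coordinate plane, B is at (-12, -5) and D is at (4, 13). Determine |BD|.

d = sqrt((4 - -12)^2 + (13 - -5)^2)
d = sqrt(16^2 + 18^2)
d = sqrt(256 + 324)
d = sqrt(580) = 2*sqrt(145)

2*sqrt(145)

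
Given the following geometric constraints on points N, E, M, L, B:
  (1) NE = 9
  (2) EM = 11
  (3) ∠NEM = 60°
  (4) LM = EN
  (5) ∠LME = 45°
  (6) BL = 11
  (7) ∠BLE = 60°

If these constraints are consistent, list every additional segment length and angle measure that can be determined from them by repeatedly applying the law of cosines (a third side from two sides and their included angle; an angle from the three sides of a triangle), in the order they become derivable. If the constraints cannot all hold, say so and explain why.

The constraints are consistent. Derivable facts, in order:
After 1 step:
- EL ≈ 7.87
- NM = √103
After 2 steps:
- EB ≈ 9.82
- ∠ELM = 81.07°
- ∠EMN = 50.17°
- ∠ENM = 69.83°
- ∠LEM = 53.93°
After 3 steps:
- ∠BEL = 76.01°
- ∠EBL = 43.99°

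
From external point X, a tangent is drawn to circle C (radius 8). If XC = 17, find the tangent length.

The tangent, radius, and line from the external point to the center form a right triangle.
The right angle is where the tangent meets the radius.
By the Pythagorean theorem: tangent² + 8² = 17²
tangent² = 289 - 64 = 225
tangent = 15

15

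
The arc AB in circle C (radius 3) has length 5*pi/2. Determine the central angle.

θ = 360 × 5*pi/2 / (2π × 3) = 150° (rearranging arc length formula).

150°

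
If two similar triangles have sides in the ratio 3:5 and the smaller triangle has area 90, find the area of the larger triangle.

Area ratio = (3/5)^2 = 9/25. Area of the larger triangle = 90 * 25/9 = 250.

250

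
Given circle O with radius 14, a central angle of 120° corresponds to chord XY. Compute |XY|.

Chord = 2(14) sin(60°) = 14*sqrt(3)

14*sqrt(3)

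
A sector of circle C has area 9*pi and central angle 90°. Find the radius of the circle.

r² = 360 × 9*pi / (π × 90) = 36, so r = 6.

6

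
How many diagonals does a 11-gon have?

Total line segments between 11 vertices = C(11,2) = 55.
Subtract the 11 sides: 55 - 11 = 44 diagonals.

44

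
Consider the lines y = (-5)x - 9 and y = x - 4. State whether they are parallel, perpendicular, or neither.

Slope of line 1: m1 = -5
Slope of line 2: m2 = 1
For parallel lines we need equal slopes: -5 != 1.
For perpendicular lines we need m1*m2 = -1: (-5)(1) = -5 != -1.
Since neither condition holds, the lines are neither parallel nor perpendicular.

Neither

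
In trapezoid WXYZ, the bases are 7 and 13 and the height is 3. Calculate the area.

A trapezoid's area equals the midsegment times the height.
The midsegment is (7 + 13) / 2 = 10.
Area = 10 * 3 = 30.

30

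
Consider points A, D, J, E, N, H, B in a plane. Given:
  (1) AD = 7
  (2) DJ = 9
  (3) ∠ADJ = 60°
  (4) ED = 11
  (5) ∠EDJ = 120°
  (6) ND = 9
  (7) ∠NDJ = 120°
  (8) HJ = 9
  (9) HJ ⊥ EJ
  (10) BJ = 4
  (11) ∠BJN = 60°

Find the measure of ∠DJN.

Step 1: By the law of cosines on triangle JDN: JN² = 9² + 9² − 2·9·9·cos(120°) = 243, so JN = 9·√3.
Step 2: By the inverse law of cosines on triangle DJN: cos(∠DJN) = (9² + (9·√3)² − 9²) / (2·9·9·√3) = 243/280.59 = 0.866, so ∠DJN = 30°.

Therefore, the measure of angle ∠DJN = 30°.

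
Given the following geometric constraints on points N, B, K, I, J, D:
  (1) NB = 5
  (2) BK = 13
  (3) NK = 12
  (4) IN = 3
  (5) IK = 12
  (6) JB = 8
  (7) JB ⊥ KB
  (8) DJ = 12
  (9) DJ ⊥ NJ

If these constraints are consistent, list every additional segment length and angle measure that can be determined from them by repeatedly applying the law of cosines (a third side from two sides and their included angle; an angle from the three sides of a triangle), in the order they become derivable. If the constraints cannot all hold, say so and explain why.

The constraints are consistent. Derivable facts, in order:
After 1 step:
- KJ ≈ 15.26
- ∠BKN = 22.62°
- ∠BNK = 90°
- ∠IKN = 14.36°
- ∠INK = 82.82°
- ∠KBN = 67.38°
- ∠KIN = 82.82°
After 2 steps:
- ∠BJK = 58.39°
- ∠BKJ = 31.61°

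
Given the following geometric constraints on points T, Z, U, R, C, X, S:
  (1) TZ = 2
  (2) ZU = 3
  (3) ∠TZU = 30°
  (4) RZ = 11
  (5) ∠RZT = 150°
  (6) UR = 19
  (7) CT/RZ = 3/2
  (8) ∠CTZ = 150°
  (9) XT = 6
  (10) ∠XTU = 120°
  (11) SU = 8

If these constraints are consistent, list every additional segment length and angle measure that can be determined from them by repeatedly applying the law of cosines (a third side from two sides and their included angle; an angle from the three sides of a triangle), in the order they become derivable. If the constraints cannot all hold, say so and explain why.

These constraints are not satisfiable: by the triangle inequality in triangle ZUR, (2) ZU = 3 and (4) RZ = 11 force UR ≤ 3 + 11 = 14, but (6) says UR = 19. No planar figure meets all of them, so nothing further can be derived.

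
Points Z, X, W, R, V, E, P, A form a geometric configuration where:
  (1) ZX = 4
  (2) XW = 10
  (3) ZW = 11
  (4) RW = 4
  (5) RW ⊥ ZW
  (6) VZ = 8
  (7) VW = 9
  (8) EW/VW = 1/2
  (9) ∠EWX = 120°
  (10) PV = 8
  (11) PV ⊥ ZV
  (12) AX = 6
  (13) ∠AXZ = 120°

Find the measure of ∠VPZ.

Step 1: By the law of cosines on triangle PVZ: PZ² = 8² + 8² − 2·8·8·cos(90°) = 128, so PZ = 8·√2.
Step 2: By the inverse law of cosines on triangle VPZ: cos(∠VPZ) = (8² + (8·√2)² − 8²) / (2·8·8·√2) = 128/181.02 = 0.7071, so ∠VPZ = 45°.

Therefore, the measure of angle ∠VPZ = 45°.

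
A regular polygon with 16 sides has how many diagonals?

Each of the 16 vertices connects to 13 non-adjacent vertices via diagonals.
Total connections = 16 × 13 = 208, but each diagonal is counted twice.
Number of diagonals = 208 / 2 = 104.

104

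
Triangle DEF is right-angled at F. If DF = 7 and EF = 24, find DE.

By the Pythagorean theorem: DE^2 = DF^2 + EF^2
DE^2 = 7^2 + 24^2 = 49 + 576 = 625
DE = sqrt(625) = 25

25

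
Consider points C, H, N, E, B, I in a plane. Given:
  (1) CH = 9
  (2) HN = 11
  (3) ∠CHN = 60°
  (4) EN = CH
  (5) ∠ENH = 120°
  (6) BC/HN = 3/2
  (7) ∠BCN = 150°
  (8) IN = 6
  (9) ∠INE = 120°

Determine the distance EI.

From the given relations: EN = CH = 9.
Step 1: By the law of cosines on triangle ENI: EI² = 9² + 6² − 2·9·6·cos(120°) = 171, so EI = 3·√19.

Therefore, the length of EI = 3·√19.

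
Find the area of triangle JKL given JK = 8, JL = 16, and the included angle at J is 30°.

When two sides and the included angle are known, the area formula is (1/2)ab sin(C).
The height from one side to the opposite vertex is 16 sin(30°) = 8.
Area = (1/2) * 8 * 8 = 32.

32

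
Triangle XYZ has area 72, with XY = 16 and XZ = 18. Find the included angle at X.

Area = (1/2) * a * b * sin(C)
sin(C) = 2 * Area / (a * b)
sin(C) = 2 * 72 / (16 * 18)
sin(C) = 1/2
C = arcsin(1/2) = 30°
Since sin(180° - C) = sin(C), the obtuse angle 150° gives the same area, so C = 30° or C = 150°.

30° or 150°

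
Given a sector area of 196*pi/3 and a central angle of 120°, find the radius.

r² = 360 × 196*pi/3 / (π × 120) = 196, so r = 14.

14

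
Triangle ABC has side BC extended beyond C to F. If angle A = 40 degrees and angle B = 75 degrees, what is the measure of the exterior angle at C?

The interior angle at C is 180 - 40 - 75 = 65 degrees.
The exterior angle and interior angle at C are supplementary:
Exterior angle = 180 - 65 = 115 degrees.

115 degrees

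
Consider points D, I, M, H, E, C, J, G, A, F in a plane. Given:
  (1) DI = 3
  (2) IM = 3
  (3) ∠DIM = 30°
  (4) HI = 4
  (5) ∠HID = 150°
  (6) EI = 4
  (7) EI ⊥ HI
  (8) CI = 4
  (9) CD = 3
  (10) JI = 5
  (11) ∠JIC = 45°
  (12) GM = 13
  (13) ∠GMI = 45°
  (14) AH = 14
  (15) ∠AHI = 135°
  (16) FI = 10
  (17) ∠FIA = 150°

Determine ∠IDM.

Step 1: By the law of cosines on triangle DIM: DM² = 3² + 3² − 2·3·3·cos(30°) = 2.41, so DM ≈ 1.55.
Step 2: By the inverse law of cosines on triangle IDM: cos(∠IDM) = (3² + 1.55² − 3²) / (2·3·1.55) = 2.41/9.32 = 0.2588, so ∠IDM = 75°.

Therefore, the measure of angle ∠IDM = 75°.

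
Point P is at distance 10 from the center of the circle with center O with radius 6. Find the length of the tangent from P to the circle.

The tangent, radius, and line from the external point to the center form a right triangle.
The right angle is where the tangent meets the radius.
By the Pythagorean theorem: tangent² + 6² = 10²
tangent² = 100 - 36 = 64
tangent = 8

8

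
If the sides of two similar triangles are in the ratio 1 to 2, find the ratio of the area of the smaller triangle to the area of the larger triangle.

The ratio of areas of similar triangles equals the square of the side ratio.
Side ratio = 1:2
Area ratio = (1/2)^2 = 1/4 = 1:4

1:4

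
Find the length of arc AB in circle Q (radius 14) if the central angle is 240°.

Arc length = 2πr × θ/360
= 2π × 14 × 2/3
= 56*pi/3

56*pi/3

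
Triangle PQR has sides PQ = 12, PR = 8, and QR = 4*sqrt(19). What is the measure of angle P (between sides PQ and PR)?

By the inverse law of cosines: cos(P) = (PQ² + PR² - QR²) / (2 × PQ × PR)
cos(P) = (12² + 8² - (4*sqrt(19))²) / (2 × 12 × 8)
cos(P) = (144 + 64 - (304)) / 192
cos(P) = -1/2
P = arccos(-1/2) = 120°

120°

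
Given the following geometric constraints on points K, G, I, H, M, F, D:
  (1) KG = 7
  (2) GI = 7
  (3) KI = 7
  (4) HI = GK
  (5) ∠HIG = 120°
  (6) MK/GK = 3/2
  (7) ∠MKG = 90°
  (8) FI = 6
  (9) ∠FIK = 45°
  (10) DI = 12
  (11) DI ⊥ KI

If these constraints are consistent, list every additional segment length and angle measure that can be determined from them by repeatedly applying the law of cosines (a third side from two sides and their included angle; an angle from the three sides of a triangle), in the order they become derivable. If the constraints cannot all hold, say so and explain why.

The constraints are consistent. Derivable facts, in order:
After 1 step:
- GH = 7·√3
- GM = 7/2·√13
- KD = √193
- KF ≈ 5.06
- ∠GIK = 60°
- ∠GKI = 60°
- ∠IGK = 60°
After 2 steps:
- ∠DKI = 59.74°
- ∠FKI = 56.98°
- ∠GHI = 30°
- ∠GMK = 33.69°
- ∠HGI = 30°
- ∠IDK = 30.26°
- ∠IFK = 78.02°
- ∠KGM = 56.31°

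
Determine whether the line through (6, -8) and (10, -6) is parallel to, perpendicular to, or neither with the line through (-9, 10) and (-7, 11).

Slope of line 1: m1 = (-6 - -8)/(10 - 6) = 2/4 = 1/2
Slope of line 2: m2 = (11 - 10)/(-7 - -9) = 1/2 = 1/2
Since m1 = m2 = 1/2, the lines are parallel.

Parallel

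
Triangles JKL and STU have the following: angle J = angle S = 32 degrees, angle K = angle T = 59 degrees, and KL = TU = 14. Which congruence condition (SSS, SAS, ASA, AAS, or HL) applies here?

The given information matches AAS: Two pairs of corresponding angles and a non-included side are equal (Angle-Angle-Side).

AAS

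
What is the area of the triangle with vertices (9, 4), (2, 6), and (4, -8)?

Shoelace: Area = (1/2)|9(6--8) + 2(-8-4) + 4(4-6)| = (1/2)(94) = 47

47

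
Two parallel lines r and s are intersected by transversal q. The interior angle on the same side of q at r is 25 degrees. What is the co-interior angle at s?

Co-interior angles sum to 180: 180 - 25 = 155 degrees.

155 degrees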